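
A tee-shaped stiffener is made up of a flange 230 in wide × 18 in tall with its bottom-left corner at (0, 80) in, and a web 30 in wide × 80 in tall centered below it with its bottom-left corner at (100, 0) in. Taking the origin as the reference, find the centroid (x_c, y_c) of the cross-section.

x_c = 115.00 in, y_c = 71.02 in

Part | A | x̄ᵢ | ȳᵢ | A·x̄ᵢ | A·ȳᵢ
web | 2400.00 | 115.00 | 40.00 | 276000.00 | 96000.00
flange | 4140.00 | 115.00 | 89.00 | 476100.00 | 368460.00
Σ | 6540.00 |  |  | 752100.00 | 464460.00
x_c = 752100.00 / 6540.00 = 115.00 in
y_c = 464460.00 / 6540.00 = 71.02 in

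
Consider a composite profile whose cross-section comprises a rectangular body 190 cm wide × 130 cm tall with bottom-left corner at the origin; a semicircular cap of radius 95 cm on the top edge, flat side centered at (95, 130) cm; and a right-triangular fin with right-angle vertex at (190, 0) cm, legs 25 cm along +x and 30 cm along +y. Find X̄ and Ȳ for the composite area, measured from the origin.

X̄ = 95.99 cm, Ȳ = 102.51 cm

Part | A | x̄ᵢ | ȳᵢ | A·x̄ᵢ | A·ȳᵢ
rectangular body | 24700.00 | 95.00 | 65.00 | 2346500.00 | 1605500.00
semicircular top | 14176.44 | 95.00 | 170.32 | 1346761.50 | 2414520.12
triangular fin | 375.00 | 198.33 | 10.00 | 74375.00 | 3750.00
Σ | 39251.44 |  |  | 3767636.50 | 4023770.12
X̄ = 3767636.50 / 39251.44 = 95.99 cm
Ȳ = 4023770.12 / 39251.44 = 102.51 cm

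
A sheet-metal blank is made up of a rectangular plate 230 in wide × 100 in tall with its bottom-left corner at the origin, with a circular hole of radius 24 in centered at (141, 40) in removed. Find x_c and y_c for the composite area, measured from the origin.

x_c = 112.78 in, y_c = 50.85 in

plate: A = 230 × 100 = 23000.00, centroid at (115.00, 50.00).
hole: A = −π·24² = -1809.56, centroid at (141.00, 40.00).
ΣA = 21190.44 in²
ΣAx_c = (23000.00)(115.00) + (-1809.56)(141.00) = 2389852.41 in³
ΣAy_c = (23000.00)(50.00) + (-1809.56)(40.00) = 1077617.71 in³
x_c = 2389852.41 / 21190.44 = 112.78 in
y_c = 1077617.71 / 21190.44 = 50.85 in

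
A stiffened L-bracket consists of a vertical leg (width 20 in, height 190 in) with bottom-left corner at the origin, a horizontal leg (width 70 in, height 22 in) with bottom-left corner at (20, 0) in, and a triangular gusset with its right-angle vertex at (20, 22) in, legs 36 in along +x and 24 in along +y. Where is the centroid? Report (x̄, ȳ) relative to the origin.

vertical leg: A = 20 × 190 = 3800.00, centroid at (10.00, 95.00).
horizontal leg: A = 70 × 22 = 1540.00, centroid at (55.00, 11.00).
gusset: A = ½·36·24 = 432.00, centroid at (32.00, 30.00).
ΣA = 5772.00 in², ΣAx̄ = 136524.00 in³, ΣAȳ = 390900.00 in³.
x̄ = 136524.00/5772.00 = 23.65 in; ȳ = 390900.00/5772.00 = 67.72 in.

x̄ = 23.65 in, ȳ = 67.72 in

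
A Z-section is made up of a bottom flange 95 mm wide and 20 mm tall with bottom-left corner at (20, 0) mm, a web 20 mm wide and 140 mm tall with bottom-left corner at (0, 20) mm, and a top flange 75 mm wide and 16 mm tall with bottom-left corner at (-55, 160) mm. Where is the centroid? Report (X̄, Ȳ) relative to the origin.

X̄ = 22.92 mm, Ȳ = 80.10 mm

bottom flange: A = 95 × 20 = 1900.00, centroid at (67.50, 10.00).
web: A = 20 × 140 = 2800.00, centroid at (10.00, 90.00).
top flange: A = 75 × 16 = 1200.00, centroid at (-17.50, 168.00).
ΣA = 5900.00 mm², ΣAX̄ = 135250.00 mm³, ΣAȲ = 472600.00 mm³.
X̄ = 135250.00/5900.00 = 22.92 mm; Ȳ = 472600.00/5900.00 = 80.10 mm.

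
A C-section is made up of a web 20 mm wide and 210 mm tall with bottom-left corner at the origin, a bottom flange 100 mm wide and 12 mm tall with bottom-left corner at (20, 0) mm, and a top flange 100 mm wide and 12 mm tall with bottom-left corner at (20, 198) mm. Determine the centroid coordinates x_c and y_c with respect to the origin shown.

web: A = 20 × 210 = 4200.00, centroid at (10.00, 105.00).
bottom flange: A = 100 × 12 = 1200.00, centroid at (70.00, 6.00).
top flange: A = 100 × 12 = 1200.00, centroid at (70.00, 204.00).
ΣA = 6600.00 mm²
ΣAx_c = (4200.00)(10.00) + (1200.00)(70.00) + (1200.00)(70.00) = 210000.00 mm³
ΣAy_c = (4200.00)(105.00) + (1200.00)(6.00) + (1200.00)(204.00) = 693000.00 mm³
x_c = 210000.00 / 6600.00 = 31.82 mm
y_c = 693000.00 / 6600.00 = 105.00 mm

x_c = 31.82 mm, y_c = 105.00 mm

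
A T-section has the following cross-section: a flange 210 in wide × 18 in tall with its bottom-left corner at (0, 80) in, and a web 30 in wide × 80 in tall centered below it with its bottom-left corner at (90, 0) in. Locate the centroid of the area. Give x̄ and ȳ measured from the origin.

x̄ = 105.00 in, ȳ = 69.97 in

web: A = 30 × 80 = 2400.00, centroid at (105.00, 40.00).
flange: A = 210 × 18 = 3780.00, centroid at (105.00, 89.00).
ΣA = 6180.00 in², ΣAx̄ = 648900.00 in³, ΣAȳ = 432420.00 in³.
x̄ = 648900.00/6180.00 = 105.00 in; ȳ = 432420.00/6180.00 = 69.97 in.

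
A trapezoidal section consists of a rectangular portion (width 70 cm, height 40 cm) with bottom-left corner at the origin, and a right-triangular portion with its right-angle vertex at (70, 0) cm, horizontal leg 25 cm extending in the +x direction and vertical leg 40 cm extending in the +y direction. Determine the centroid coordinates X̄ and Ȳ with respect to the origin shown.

X̄ = 41.57 cm, Ȳ = 18.99 cm

rectangular portion: A = 70 × 40 = 2800.00, centroid at (35.00, 20.00).
triangular portion: A = ½·25·40 = 500.00, centroid at (78.33, 13.33).
ΣA = 3300.00 cm², ΣAX̄ = 137166.67 cm³, ΣAȲ = 62666.67 cm³.
X̄ = 137166.67/3300.00 = 41.57 cm; Ȳ = 62666.67/3300.00 = 18.99 cm.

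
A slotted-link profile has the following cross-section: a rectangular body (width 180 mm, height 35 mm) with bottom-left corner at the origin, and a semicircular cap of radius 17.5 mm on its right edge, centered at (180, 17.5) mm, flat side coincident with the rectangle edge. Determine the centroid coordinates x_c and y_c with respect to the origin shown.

x_c = 96.91 mm, y_c = 17.50 mm

Part | A | x̄ᵢ | ȳᵢ | A·x̄ᵢ | A·ȳᵢ
rectangular body | 6300.00 | 90.00 | 17.50 | 567000.00 | 110250.00
semicircular end | 481.06 | 187.43 | 17.50 | 90163.06 | 8418.49
Σ | 6781.06 |  |  | 657163.06 | 118668.49
x_c = 657163.06 / 6781.06 = 96.91 mm
y_c = 118668.49 / 6781.06 = 17.50 mm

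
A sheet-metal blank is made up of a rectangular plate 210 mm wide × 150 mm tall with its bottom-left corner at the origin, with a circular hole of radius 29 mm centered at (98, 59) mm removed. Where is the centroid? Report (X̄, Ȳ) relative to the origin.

Part | A | x̄ᵢ | ȳᵢ | A·x̄ᵢ | A·ȳᵢ
plate | 31500.00 | 105.00 | 75.00 | 3307500.00 | 2362500.00
hole | -2642.08 | 98.00 | 59.00 | -258923.78 | -155882.69
Σ | 28857.92 |  |  | 3048576.22 | 2206617.31
X̄ = 3048576.22 / 28857.92 = 105.64 mm
Ȳ = 2206617.31 / 28857.92 = 76.46 mm

X̄ = 105.64 mm, Ȳ = 76.46 mm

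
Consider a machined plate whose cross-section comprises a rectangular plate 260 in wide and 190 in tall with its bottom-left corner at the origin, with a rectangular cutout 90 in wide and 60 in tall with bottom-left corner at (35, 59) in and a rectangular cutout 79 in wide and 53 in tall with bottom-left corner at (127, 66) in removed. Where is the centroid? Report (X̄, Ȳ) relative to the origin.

X̄ = 132.94 in, Ȳ = 96.08 in

plate: A = 260 × 190 = 49400.00, centroid at (130.00, 95.00).
hole 1: A = −(90 × 60) = -5400.00, centroid at (80.00, 89.00).
hole 2: A = −(79 × 53) = -4187.00, centroid at (166.50, 92.50).
ΣA = 39813.00 in², ΣAX̄ = 5292864.50 in³, ΣAȲ = 3825102.50 in³.
X̄ = 5292864.50/39813.00 = 132.94 in; Ȳ = 3825102.50/39813.00 = 96.08 in.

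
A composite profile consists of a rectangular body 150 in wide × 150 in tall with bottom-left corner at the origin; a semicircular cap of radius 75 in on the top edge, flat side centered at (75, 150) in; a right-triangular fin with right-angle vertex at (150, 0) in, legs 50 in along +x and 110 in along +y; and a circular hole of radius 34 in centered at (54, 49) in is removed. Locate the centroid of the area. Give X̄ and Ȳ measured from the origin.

rectangular body: A = 150 × 150 = 22500.00, centroid at (75.00, 75.00).
semicircular top: A = ½π·75² = 8835.73, centroid at (75.00, 181.83).
triangular fin: A = ½·50·110 = 2750.00, centroid at (166.67, 36.67).
hole: A = −π·34² = -3631.68, centroid at (54.00, 49.00).
ΣA = 30454.05 in²
ΣAX̄ = (22500.00)(75.00) + (8835.73)(75.00) + (2750.00)(166.67) + (-3631.68)(54.00) = 2612402.25 in³
ΣAȲ = (22500.00)(75.00) + (8835.73)(181.83) + (2750.00)(36.67) + (-3631.68)(49.00) = 3216990.36 in³
X̄ = 2612402.25 / 30454.05 = 85.78 in
Ȳ = 3216990.36 / 30454.05 = 105.63 in

X̄ = 85.78 in, Ȳ = 105.63 in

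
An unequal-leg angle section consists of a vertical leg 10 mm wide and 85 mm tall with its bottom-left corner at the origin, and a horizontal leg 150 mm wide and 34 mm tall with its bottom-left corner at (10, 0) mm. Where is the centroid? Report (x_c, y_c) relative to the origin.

x_c = 73.57 mm, y_c = 20.64 mm

Part | A | x̄ᵢ | ȳᵢ | A·x̄ᵢ | A·ȳᵢ
vertical leg | 850.00 | 5.00 | 42.50 | 4250.00 | 36125.00
horizontal leg | 5100.00 | 85.00 | 17.00 | 433500.00 | 86700.00
Σ | 5950.00 |  |  | 437750.00 | 122825.00
x_c = 437750.00 / 5950.00 = 73.57 mm
y_c = 122825.00 / 5950.00 = 20.64 mm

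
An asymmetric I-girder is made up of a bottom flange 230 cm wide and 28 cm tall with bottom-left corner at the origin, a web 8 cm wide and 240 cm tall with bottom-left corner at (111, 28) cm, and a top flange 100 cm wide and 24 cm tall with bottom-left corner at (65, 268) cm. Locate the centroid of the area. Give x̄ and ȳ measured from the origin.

x̄ = 115.00 cm, ȳ = 97.24 cm

bottom flange: A = 230 × 28 = 6440.00, centroid at (115.00, 14.00).
web: A = 8 × 240 = 1920.00, centroid at (115.00, 148.00).
top flange: A = 100 × 24 = 2400.00, centroid at (115.00, 280.00).
ΣA = 10760.00 cm², ΣAx̄ = 1237400.00 cm³, ΣAȳ = 1046320.00 cm³.
x̄ = 1237400.00/10760.00 = 115.00 cm; ȳ = 1046320.00/10760.00 = 97.24 cm.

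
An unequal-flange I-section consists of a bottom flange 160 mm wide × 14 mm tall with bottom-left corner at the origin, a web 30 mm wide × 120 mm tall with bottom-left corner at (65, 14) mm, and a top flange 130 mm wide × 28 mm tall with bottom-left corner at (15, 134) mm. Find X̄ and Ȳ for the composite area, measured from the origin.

X̄ = 80.00 mm, Ȳ = 86.58 mm

bottom flange: A = 160 × 14 = 2240.00, centroid at (80.00, 7.00).
web: A = 30 × 120 = 3600.00, centroid at (80.00, 74.00).
top flange: A = 130 × 28 = 3640.00, centroid at (80.00, 148.00).
ΣA = 9480.00 mm²
ΣAX̄ = (2240.00)(80.00) + (3600.00)(80.00) + (3640.00)(80.00) = 758400.00 mm³
ΣAȲ = (2240.00)(7.00) + (3600.00)(74.00) + (3640.00)(148.00) = 820800.00 mm³
X̄ = 758400.00 / 9480.00 = 80.00 mm
Ȳ = 820800.00 / 9480.00 = 86.58 mm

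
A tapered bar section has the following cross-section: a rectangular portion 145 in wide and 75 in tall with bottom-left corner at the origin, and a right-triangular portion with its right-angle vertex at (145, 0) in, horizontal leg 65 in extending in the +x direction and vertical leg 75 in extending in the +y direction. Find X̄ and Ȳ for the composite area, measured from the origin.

X̄ = 89.74 in, Ȳ = 35.21 in

rectangular portion: A = 145 × 75 = 10875.00, centroid at (72.50, 37.50).
triangular portion: A = ½·65·75 = 2437.50, centroid at (166.67, 25.00).
ΣA = 13312.50 in²
ΣAX̄ = (10875.00)(72.50) + (2437.50)(166.67) = 1194687.50 in³
ΣAȲ = (10875.00)(37.50) + (2437.50)(25.00) = 468750.00 in³
X̄ = 1194687.50 / 13312.50 = 89.74 in
Ȳ = 468750.00 / 13312.50 = 35.21 in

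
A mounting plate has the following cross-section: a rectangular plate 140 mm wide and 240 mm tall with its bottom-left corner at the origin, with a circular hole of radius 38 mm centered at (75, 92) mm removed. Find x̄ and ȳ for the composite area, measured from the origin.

plate: A = 140 × 240 = 33600.00, centroid at (70.00, 120.00).
hole: A = −π·38² = -4536.46, centroid at (75.00, 92.00).
ΣA = 29063.54 mm², ΣAx̄ = 2011765.52 mm³, ΣAȳ = 3614645.70 mm³.
x̄ = 2011765.52/29063.54 = 69.22 mm; ȳ = 3614645.70/29063.54 = 124.37 mm.

x̄ = 69.22 mm, ȳ = 124.37 mm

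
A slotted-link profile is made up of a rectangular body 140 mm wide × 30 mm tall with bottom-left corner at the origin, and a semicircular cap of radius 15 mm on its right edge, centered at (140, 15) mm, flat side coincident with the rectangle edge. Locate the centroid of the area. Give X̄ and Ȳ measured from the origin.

X̄ = 75.93 mm, Ȳ = 15.00 mm

Part | A | x̄ᵢ | ȳᵢ | A·x̄ᵢ | A·ȳᵢ
rectangular body | 4200.00 | 70.00 | 15.00 | 294000.00 | 63000.00
semicircular end | 353.43 | 146.37 | 15.00 | 51730.08 | 5301.44
Σ | 4553.43 |  |  | 345730.08 | 68301.44
X̄ = 345730.08 / 4553.43 = 75.93 mm
Ȳ = 68301.44 / 4553.43 = 15.00 mm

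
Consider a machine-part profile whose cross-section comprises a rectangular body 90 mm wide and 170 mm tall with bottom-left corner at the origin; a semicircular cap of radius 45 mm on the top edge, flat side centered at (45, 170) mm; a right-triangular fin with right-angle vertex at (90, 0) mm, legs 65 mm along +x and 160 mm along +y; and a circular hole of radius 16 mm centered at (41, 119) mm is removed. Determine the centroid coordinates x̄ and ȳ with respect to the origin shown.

rectangular body: A = 90 × 170 = 15300.00, centroid at (45.00, 85.00).
semicircular top: A = ½π·45² = 3180.86, centroid at (45.00, 189.10).
triangular fin: A = ½·65·160 = 5200.00, centroid at (111.67, 53.33).
hole: A = −π·16² = -804.25, centroid at (41.00, 119.00).
ΣA = 22876.61 mm²
ΣAx̄ = (15300.00)(45.00) + (3180.86)(45.00) + (5200.00)(111.67) + (-804.25)(41.00) = 1379331.33 mm³
ΣAȳ = (15300.00)(85.00) + (3180.86)(189.10) + (5200.00)(53.33) + (-804.25)(119.00) = 2083624.49 mm³
x̄ = 1379331.33 / 22876.61 = 60.29 mm
ȳ = 2083624.49 / 22876.61 = 91.08 mm

x̄ = 60.29 mm, ȳ = 91.08 mm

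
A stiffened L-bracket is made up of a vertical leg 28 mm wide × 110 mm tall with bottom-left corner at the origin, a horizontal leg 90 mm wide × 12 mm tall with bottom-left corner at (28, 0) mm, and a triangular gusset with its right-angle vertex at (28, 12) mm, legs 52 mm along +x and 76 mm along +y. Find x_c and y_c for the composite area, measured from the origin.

vertical leg: A = 28 × 110 = 3080.00, centroid at (14.00, 55.00).
horizontal leg: A = 90 × 12 = 1080.00, centroid at (73.00, 6.00).
gusset: A = ½·52·76 = 1976.00, centroid at (45.33, 37.33).
ΣA = 6136.00 mm², ΣAx_c = 211538.67 mm³, ΣAy_c = 249650.67 mm³.
x_c = 211538.67/6136.00 = 34.48 mm; y_c = 249650.67/6136.00 = 40.69 mm.

x_c = 34.48 mm, y_c = 40.69 mm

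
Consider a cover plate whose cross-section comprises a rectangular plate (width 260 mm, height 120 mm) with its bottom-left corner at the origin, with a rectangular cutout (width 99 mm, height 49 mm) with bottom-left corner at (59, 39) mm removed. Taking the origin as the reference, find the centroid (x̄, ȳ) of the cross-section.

x̄ = 133.96 mm, ȳ = 59.36 mm

plate: A = 260 × 120 = 31200.00, centroid at (130.00, 60.00).
hole: A = −(99 × 49) = -4851.00, centroid at (108.50, 63.50).
ΣA = 26349.00 mm²
ΣAx̄ = (31200.00)(130.00) + (-4851.00)(108.50) = 3529666.50 mm³
ΣAȳ = (31200.00)(60.00) + (-4851.00)(63.50) = 1563961.50 mm³
x̄ = 3529666.50 / 26349.00 = 133.96 mm
ȳ = 1563961.50 / 26349.00 = 59.36 mm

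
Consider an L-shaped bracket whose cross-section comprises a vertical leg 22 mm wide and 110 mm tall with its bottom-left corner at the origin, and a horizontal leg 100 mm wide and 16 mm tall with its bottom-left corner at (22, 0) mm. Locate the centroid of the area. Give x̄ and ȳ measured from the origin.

x̄ = 35.28 mm, ȳ = 36.29 mm

Part | A | x̄ᵢ | ȳᵢ | A·x̄ᵢ | A·ȳᵢ
vertical leg | 2420.00 | 11.00 | 55.00 | 26620.00 | 133100.00
horizontal leg | 1600.00 | 72.00 | 8.00 | 115200.00 | 12800.00
Σ | 4020.00 |  |  | 141820.00 | 145900.00
x̄ = 141820.00 / 4020.00 = 35.28 mm
ȳ = 145900.00 / 4020.00 = 36.29 mm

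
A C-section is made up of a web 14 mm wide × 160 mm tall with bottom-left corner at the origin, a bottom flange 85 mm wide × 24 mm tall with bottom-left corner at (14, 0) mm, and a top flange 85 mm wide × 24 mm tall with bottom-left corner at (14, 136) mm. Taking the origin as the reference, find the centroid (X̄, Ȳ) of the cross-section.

X̄ = 38.96 mm, Ȳ = 80.00 mm

web: A = 14 × 160 = 2240.00, centroid at (7.00, 80.00).
bottom flange: A = 85 × 24 = 2040.00, centroid at (56.50, 12.00).
top flange: A = 85 × 24 = 2040.00, centroid at (56.50, 148.00).
ΣA = 6320.00 mm²
ΣAX̄ = (2240.00)(7.00) + (2040.00)(56.50) + (2040.00)(56.50) = 246200.00 mm³
ΣAȲ = (2240.00)(80.00) + (2040.00)(12.00) + (2040.00)(148.00) = 505600.00 mm³
X̄ = 246200.00 / 6320.00 = 38.96 mm
Ȳ = 505600.00 / 6320.00 = 80.00 mm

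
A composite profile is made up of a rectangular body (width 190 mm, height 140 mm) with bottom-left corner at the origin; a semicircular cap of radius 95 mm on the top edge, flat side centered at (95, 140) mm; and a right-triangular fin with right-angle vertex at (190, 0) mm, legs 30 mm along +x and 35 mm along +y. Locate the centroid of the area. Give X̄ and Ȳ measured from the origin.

rectangular body: A = 190 × 140 = 26600.00, centroid at (95.00, 70.00).
semicircular top: A = ½π·95² = 14176.44, centroid at (95.00, 180.32).
triangular fin: A = ½·30·35 = 525.00, centroid at (200.00, 11.67).
ΣA = 41301.44 mm²
ΣAX̄ = (26600.00)(95.00) + (14176.44)(95.00) + (525.00)(200.00) = 3978761.50 mm³
ΣAȲ = (26600.00)(70.00) + (14176.44)(180.32) + (525.00)(11.67) = 4424409.49 mm³
X̄ = 3978761.50 / 41301.44 = 96.33 mm
Ȳ = 4424409.49 / 41301.44 = 107.12 mm

X̄ = 96.33 mm, Ȳ = 107.12 mm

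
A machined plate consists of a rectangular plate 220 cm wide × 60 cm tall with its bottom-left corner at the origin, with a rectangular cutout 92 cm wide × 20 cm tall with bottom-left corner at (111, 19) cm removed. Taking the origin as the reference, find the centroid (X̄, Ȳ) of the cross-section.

plate: A = 220 × 60 = 13200.00, centroid at (110.00, 30.00).
hole: A = −(92 × 20) = -1840.00, centroid at (157.00, 29.00).
ΣA = 11360.00 cm², ΣAX̄ = 1163120.00 cm³, ΣAȲ = 342640.00 cm³.
X̄ = 1163120.00/11360.00 = 102.39 cm; Ȳ = 342640.00/11360.00 = 30.16 cm.

X̄ = 102.39 cm, Ȳ = 30.16 cm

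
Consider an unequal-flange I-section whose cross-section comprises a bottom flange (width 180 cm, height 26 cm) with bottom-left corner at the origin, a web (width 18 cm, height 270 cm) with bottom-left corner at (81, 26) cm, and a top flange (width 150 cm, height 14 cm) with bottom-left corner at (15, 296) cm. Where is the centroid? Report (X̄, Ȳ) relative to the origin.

X̄ = 90.00 cm, Ȳ = 127.11 cm

bottom flange: A = 180 × 26 = 4680.00, centroid at (90.00, 13.00).
web: A = 18 × 270 = 4860.00, centroid at (90.00, 161.00).
top flange: A = 150 × 14 = 2100.00, centroid at (90.00, 303.00).
ΣA = 11640.00 cm², ΣAX̄ = 1047600.00 cm³, ΣAȲ = 1479600.00 cm³.
X̄ = 1047600.00/11640.00 = 90.00 cm; Ȳ = 1479600.00/11640.00 = 127.11 cm.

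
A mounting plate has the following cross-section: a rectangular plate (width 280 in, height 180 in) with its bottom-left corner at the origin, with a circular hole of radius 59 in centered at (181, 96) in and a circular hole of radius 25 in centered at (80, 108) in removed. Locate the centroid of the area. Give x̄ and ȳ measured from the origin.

plate: A = 280 × 180 = 50400.00, centroid at (140.00, 90.00).
hole 1: A = −π·59² = -10935.88, centroid at (181.00, 96.00).
hole 2: A = −π·25² = -1963.50, centroid at (80.00, 108.00).
ΣA = 37500.62 in², ΣAx̄ = 4919525.36 in³, ΣAȳ = 3274097.63 in³.
x̄ = 4919525.36/37500.62 = 131.19 in; ȳ = 3274097.63/37500.62 = 87.31 in.

x̄ = 131.19 in, ȳ = 87.31 in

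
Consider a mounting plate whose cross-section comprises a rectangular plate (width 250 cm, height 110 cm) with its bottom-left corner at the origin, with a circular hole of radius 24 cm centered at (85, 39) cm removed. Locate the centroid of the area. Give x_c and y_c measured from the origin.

x_c = 127.82 cm, y_c = 56.13 cm

Part | A | x̄ᵢ | ȳᵢ | A·x̄ᵢ | A·ȳᵢ
plate | 27500.00 | 125.00 | 55.00 | 3437500.00 | 1512500.00
hole | -1809.56 | 85.00 | 39.00 | -153812.38 | -70572.74
Σ | 25690.44 |  |  | 3283687.62 | 1441927.26
x_c = 3283687.62 / 25690.44 = 127.82 cm
y_c = 1441927.26 / 25690.44 = 56.13 cm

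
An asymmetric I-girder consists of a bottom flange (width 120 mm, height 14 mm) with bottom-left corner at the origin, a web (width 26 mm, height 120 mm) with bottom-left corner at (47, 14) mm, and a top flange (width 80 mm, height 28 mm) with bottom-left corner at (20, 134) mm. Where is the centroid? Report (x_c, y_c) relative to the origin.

bottom flange: A = 120 × 14 = 1680.00, centroid at (60.00, 7.00).
web: A = 26 × 120 = 3120.00, centroid at (60.00, 74.00).
top flange: A = 80 × 28 = 2240.00, centroid at (60.00, 148.00).
ΣA = 7040.00 mm², ΣAx_c = 422400.00 mm³, ΣAy_c = 574160.00 mm³.
x_c = 422400.00/7040.00 = 60.00 mm; y_c = 574160.00/7040.00 = 81.56 mm.

x_c = 60.00 mm, y_c = 81.56 mm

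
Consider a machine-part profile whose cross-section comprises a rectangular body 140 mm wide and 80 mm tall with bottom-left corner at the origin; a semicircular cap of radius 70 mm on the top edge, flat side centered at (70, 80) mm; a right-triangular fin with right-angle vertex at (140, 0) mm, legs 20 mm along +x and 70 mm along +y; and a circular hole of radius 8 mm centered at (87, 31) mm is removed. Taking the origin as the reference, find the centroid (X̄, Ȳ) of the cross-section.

rectangular body: A = 140 × 80 = 11200.00, centroid at (70.00, 40.00).
semicircular top: A = ½π·70² = 7696.90, centroid at (70.00, 109.71).
triangular fin: A = ½·20·70 = 700.00, centroid at (146.67, 23.33).
hole: A = −π·8² = -201.06, centroid at (87.00, 31.00).
ΣA = 19395.84 mm², ΣAX̄ = 1407957.42 mm³, ΣAȲ = 1302519.24 mm³.
X̄ = 1407957.42/19395.84 = 72.59 mm; Ȳ = 1302519.24/19395.84 = 67.15 mm.

X̄ = 72.59 mm, Ȳ = 67.15 mm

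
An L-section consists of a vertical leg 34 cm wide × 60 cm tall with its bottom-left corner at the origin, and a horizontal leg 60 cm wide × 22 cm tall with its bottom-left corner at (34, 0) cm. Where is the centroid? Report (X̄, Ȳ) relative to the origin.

vertical leg: A = 34 × 60 = 2040.00, centroid at (17.00, 30.00).
horizontal leg: A = 60 × 22 = 1320.00, centroid at (64.00, 11.00).
ΣA = 3360.00 cm²
ΣAX̄ = (2040.00)(17.00) + (1320.00)(64.00) = 119160.00 cm³
ΣAȲ = (2040.00)(30.00) + (1320.00)(11.00) = 75720.00 cm³
X̄ = 119160.00 / 3360.00 = 35.46 cm
Ȳ = 75720.00 / 3360.00 = 22.54 cm

X̄ = 35.46 cm, Ȳ = 22.54 cm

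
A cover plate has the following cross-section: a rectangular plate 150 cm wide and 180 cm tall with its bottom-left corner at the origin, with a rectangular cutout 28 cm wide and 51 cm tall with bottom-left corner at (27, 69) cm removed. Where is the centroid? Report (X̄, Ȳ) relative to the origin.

X̄ = 76.90 cm, Ȳ = 89.75 cm

plate: A = 150 × 180 = 27000.00, centroid at (75.00, 90.00).
hole: A = −(28 × 51) = -1428.00, centroid at (41.00, 94.50).
ΣA = 25572.00 cm², ΣAX̄ = 1966452.00 cm³, ΣAȲ = 2295054.00 cm³.
X̄ = 1966452.00/25572.00 = 76.90 cm; Ȳ = 2295054.00/25572.00 = 89.75 cm.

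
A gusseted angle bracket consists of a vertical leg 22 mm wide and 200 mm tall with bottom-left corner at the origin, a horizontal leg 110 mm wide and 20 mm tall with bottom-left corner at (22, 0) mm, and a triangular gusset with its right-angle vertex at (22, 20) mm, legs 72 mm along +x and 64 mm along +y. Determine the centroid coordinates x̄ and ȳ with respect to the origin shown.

x̄ = 36.36 mm, ȳ = 62.58 mm

Part | A | x̄ᵢ | ȳᵢ | A·x̄ᵢ | A·ȳᵢ
vertical leg | 4400.00 | 11.00 | 100.00 | 48400.00 | 440000.00
horizontal leg | 2200.00 | 77.00 | 10.00 | 169400.00 | 22000.00
gusset | 2304.00 | 46.00 | 41.33 | 105984.00 | 95232.00
Σ | 8904.00 |  |  | 323784.00 | 557232.00
x̄ = 323784.00 / 8904.00 = 36.36 mm
ȳ = 557232.00 / 8904.00 = 62.58 mm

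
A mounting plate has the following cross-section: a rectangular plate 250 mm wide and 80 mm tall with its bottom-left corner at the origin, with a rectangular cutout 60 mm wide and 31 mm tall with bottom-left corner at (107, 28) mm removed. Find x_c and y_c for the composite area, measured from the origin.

plate: A = 250 × 80 = 20000.00, centroid at (125.00, 40.00).
hole: A = −(60 × 31) = -1860.00, centroid at (137.00, 43.50).
ΣA = 18140.00 mm²
ΣAx_c = (20000.00)(125.00) + (-1860.00)(137.00) = 2245180.00 mm³
ΣAy_c = (20000.00)(40.00) + (-1860.00)(43.50) = 719090.00 mm³
x_c = 2245180.00 / 18140.00 = 123.77 mm
y_c = 719090.00 / 18140.00 = 39.64 mm

x_c = 123.77 mm, y_c = 39.64 mm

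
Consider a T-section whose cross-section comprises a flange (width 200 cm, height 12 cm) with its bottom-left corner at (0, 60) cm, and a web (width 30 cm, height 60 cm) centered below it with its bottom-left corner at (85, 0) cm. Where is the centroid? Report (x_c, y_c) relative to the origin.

x_c = 100.00 cm, y_c = 50.57 cm

web: A = 30 × 60 = 1800.00, centroid at (100.00, 30.00).
flange: A = 200 × 12 = 2400.00, centroid at (100.00, 66.00).
ΣA = 4200.00 cm², ΣAx_c = 420000.00 cm³, ΣAy_c = 212400.00 cm³.
x_c = 420000.00/4200.00 = 100.00 cm; y_c = 212400.00/4200.00 = 50.57 cm.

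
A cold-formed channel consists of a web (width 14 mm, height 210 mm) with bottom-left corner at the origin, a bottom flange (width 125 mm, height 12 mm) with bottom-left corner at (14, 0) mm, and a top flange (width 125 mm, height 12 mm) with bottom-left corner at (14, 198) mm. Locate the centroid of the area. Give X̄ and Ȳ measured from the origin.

web: A = 14 × 210 = 2940.00, centroid at (7.00, 105.00).
bottom flange: A = 125 × 12 = 1500.00, centroid at (76.50, 6.00).
top flange: A = 125 × 12 = 1500.00, centroid at (76.50, 204.00).
ΣA = 5940.00 mm², ΣAX̄ = 250080.00 mm³, ΣAȲ = 623700.00 mm³.
X̄ = 250080.00/5940.00 = 42.10 mm; Ȳ = 623700.00/5940.00 = 105.00 mm.

X̄ = 42.10 mm, Ȳ = 105.00 mm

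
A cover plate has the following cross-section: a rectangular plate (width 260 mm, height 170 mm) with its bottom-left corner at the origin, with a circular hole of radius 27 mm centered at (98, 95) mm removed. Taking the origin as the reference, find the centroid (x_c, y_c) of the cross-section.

x_c = 131.75 mm, y_c = 84.45 mm

Part | A | x̄ᵢ | ȳᵢ | A·x̄ᵢ | A·ȳᵢ
plate | 44200.00 | 130.00 | 85.00 | 5746000.00 | 3757000.00
hole | -2290.22 | 98.00 | 95.00 | -224441.66 | -217571.00
Σ | 41909.78 |  |  | 5521558.34 | 3539429.00
x_c = 5521558.34 / 41909.78 = 131.75 mm
y_c = 3539429.00 / 41909.78 = 84.45 mm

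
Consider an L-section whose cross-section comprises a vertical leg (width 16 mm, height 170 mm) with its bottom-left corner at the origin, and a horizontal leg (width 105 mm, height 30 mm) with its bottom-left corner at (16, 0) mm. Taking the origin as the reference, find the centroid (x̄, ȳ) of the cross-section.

Part | A | x̄ᵢ | ȳᵢ | A·x̄ᵢ | A·ȳᵢ
vertical leg | 2720.00 | 8.00 | 85.00 | 21760.00 | 231200.00
horizontal leg | 3150.00 | 68.50 | 15.00 | 215775.00 | 47250.00
Σ | 5870.00 |  |  | 237535.00 | 278450.00
x̄ = 237535.00 / 5870.00 = 40.47 mm
ȳ = 278450.00 / 5870.00 = 47.44 mm

x̄ = 40.47 mm, ȳ = 47.44 mm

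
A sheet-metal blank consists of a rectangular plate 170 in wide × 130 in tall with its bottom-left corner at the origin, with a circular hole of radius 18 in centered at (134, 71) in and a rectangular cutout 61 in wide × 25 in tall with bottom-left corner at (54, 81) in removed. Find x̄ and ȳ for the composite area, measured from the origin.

x̄ = 82.49 in, ȳ = 62.47 in

plate: A = 170 × 130 = 22100.00, centroid at (85.00, 65.00).
hole 1: A = −π·18² = -1017.88, centroid at (134.00, 71.00).
hole 2: A = −(61 × 25) = -1525.00, centroid at (84.50, 93.50).
ΣA = 19557.12 in²
ΣAx̄ = (22100.00)(85.00) + (-1017.88)(134.00) + (-1525.00)(84.50) = 1613242.11 in³
ΣAȳ = (22100.00)(65.00) + (-1017.88)(71.00) + (-1525.00)(93.50) = 1221643.30 in³
x̄ = 1613242.11 / 19557.12 = 82.49 in
ȳ = 1221643.30 / 19557.12 = 62.47 in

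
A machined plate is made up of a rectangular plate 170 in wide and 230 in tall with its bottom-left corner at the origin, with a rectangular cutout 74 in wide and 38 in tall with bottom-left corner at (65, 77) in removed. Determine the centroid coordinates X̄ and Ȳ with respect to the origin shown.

plate: A = 170 × 230 = 39100.00, centroid at (85.00, 115.00).
hole: A = −(74 × 38) = -2812.00, centroid at (102.00, 96.00).
ΣA = 36288.00 in², ΣAX̄ = 3036676.00 in³, ΣAȲ = 4226548.00 in³.
X̄ = 3036676.00/36288.00 = 83.68 in; Ȳ = 4226548.00/36288.00 = 116.47 in.

X̄ = 83.68 in, Ȳ = 116.47 in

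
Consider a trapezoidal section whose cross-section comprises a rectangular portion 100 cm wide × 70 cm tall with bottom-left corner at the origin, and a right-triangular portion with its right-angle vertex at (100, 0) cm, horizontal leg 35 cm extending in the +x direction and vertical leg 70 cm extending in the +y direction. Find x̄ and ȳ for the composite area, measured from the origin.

x̄ = 59.18 cm, ȳ = 33.26 cm

Part | A | x̄ᵢ | ȳᵢ | A·x̄ᵢ | A·ȳᵢ
rectangular portion | 7000.00 | 50.00 | 35.00 | 350000.00 | 245000.00
triangular portion | 1225.00 | 111.67 | 23.33 | 136791.67 | 28583.33
Σ | 8225.00 |  |  | 486791.67 | 273583.33
x̄ = 486791.67 / 8225.00 = 59.18 cm
ȳ = 273583.33 / 8225.00 = 33.26 cm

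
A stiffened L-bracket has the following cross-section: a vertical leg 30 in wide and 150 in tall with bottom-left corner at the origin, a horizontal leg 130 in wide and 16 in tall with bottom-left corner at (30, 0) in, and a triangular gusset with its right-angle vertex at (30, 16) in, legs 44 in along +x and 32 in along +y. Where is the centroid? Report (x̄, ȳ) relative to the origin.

x̄ = 40.71 in, ȳ = 51.20 in

Part | A | x̄ᵢ | ȳᵢ | A·x̄ᵢ | A·ȳᵢ
vertical leg | 4500.00 | 15.00 | 75.00 | 67500.00 | 337500.00
horizontal leg | 2080.00 | 95.00 | 8.00 | 197600.00 | 16640.00
gusset | 704.00 | 44.67 | 26.67 | 31445.33 | 18773.33
Σ | 7284.00 |  |  | 296545.33 | 372913.33
x̄ = 296545.33 / 7284.00 = 40.71 in
ȳ = 372913.33 / 7284.00 = 51.20 in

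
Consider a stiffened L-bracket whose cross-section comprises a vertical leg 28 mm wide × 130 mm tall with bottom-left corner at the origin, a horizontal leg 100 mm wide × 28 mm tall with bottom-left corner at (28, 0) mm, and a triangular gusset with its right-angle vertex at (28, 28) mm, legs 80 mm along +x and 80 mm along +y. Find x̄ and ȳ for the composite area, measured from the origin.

x̄ = 46.09 mm, ȳ = 46.76 mm

Part | A | x̄ᵢ | ȳᵢ | A·x̄ᵢ | A·ȳᵢ
vertical leg | 3640.00 | 14.00 | 65.00 | 50960.00 | 236600.00
horizontal leg | 2800.00 | 78.00 | 14.00 | 218400.00 | 39200.00
gusset | 3200.00 | 54.67 | 54.67 | 174933.33 | 174933.33
Σ | 9640.00 |  |  | 444293.33 | 450733.33
x̄ = 444293.33 / 9640.00 = 46.09 mm
ȳ = 450733.33 / 9640.00 = 46.76 mm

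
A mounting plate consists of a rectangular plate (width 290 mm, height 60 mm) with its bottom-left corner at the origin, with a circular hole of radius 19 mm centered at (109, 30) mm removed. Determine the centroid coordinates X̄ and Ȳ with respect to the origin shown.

plate: A = 290 × 60 = 17400.00, centroid at (145.00, 30.00).
hole: A = −π·19² = -1134.11, centroid at (109.00, 30.00).
ΣA = 16265.89 mm²
ΣAX̄ = (17400.00)(145.00) + (-1134.11)(109.00) = 2399381.47 mm³
ΣAȲ = (17400.00)(30.00) + (-1134.11)(30.00) = 487976.55 mm³
X̄ = 2399381.47 / 16265.89 = 147.51 mm
Ȳ = 487976.55 / 16265.89 = 30.00 mm

X̄ = 147.51 mm, Ȳ = 30.00 mm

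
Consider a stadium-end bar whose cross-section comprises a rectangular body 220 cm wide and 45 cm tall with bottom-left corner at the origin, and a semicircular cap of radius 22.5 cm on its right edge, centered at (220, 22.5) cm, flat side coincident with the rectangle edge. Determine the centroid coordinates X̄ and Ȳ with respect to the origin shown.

rectangular body: A = 220 × 45 = 9900.00, centroid at (110.00, 22.50).
semicircular end: A = ½π·22.5² = 795.22, centroid at (229.55, 22.50).
ΣA = 10695.22 cm², ΣAX̄ = 1271541.19 cm³, ΣAȲ = 240642.35 cm³.
X̄ = 1271541.19/10695.22 = 118.89 cm; Ȳ = 240642.35/10695.22 = 22.50 cm.

X̄ = 118.89 cm, Ȳ = 22.50 cm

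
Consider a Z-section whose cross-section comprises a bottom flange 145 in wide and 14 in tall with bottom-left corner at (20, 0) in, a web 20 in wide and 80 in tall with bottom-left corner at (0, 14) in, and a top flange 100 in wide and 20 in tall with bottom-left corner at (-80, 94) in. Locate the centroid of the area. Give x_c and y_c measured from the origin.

x_c = 25.54 in, y_c = 54.82 in

bottom flange: A = 145 × 14 = 2030.00, centroid at (92.50, 7.00).
web: A = 20 × 80 = 1600.00, centroid at (10.00, 54.00).
top flange: A = 100 × 20 = 2000.00, centroid at (-30.00, 104.00).
ΣA = 5630.00 in², ΣAx_c = 143775.00 in³, ΣAy_c = 308610.00 in³.
x_c = 143775.00/5630.00 = 25.54 in; y_c = 308610.00/5630.00 = 54.82 in.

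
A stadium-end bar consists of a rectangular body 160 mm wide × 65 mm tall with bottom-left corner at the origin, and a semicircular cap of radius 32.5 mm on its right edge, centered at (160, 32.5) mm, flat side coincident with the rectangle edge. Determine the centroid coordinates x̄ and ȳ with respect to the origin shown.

rectangular body: A = 160 × 65 = 10400.00, centroid at (80.00, 32.50).
semicircular end: A = ½π·32.5² = 1659.15, centroid at (173.79, 32.50).
ΣA = 12059.15 mm²
ΣAx̄ = (10400.00)(80.00) + (1659.15)(173.79) = 1120350.00 mm³
ΣAȳ = (10400.00)(32.50) + (1659.15)(32.50) = 391922.49 mm³
x̄ = 1120350.00 / 12059.15 = 92.90 mm
ȳ = 391922.49 / 12059.15 = 32.50 mm

x̄ = 92.90 mm, ȳ = 32.50 mm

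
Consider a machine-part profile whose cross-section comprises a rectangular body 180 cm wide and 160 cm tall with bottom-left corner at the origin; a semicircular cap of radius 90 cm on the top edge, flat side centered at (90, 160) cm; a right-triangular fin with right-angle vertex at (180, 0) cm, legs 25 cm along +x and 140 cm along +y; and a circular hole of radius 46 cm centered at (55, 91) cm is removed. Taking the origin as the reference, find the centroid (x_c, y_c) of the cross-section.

x_c = 101.05 cm, y_c = 117.47 cm

rectangular body: A = 180 × 160 = 28800.00, centroid at (90.00, 80.00).
semicircular top: A = ½π·90² = 12723.45, centroid at (90.00, 198.20).
triangular fin: A = ½·25·140 = 1750.00, centroid at (188.33, 46.67).
hole: A = −π·46² = -6647.61, centroid at (55.00, 91.00).
ΣA = 36625.84 cm², ΣAx_c = 3701075.30 cm³, ΣAy_c = 4302486.19 cm³.
x_c = 3701075.30/36625.84 = 101.05 cm; y_c = 4302486.19/36625.84 = 117.47 cm.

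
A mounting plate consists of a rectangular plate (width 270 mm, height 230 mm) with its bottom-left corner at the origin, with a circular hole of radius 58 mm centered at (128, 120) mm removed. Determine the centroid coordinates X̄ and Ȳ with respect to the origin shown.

Part | A | x̄ᵢ | ȳᵢ | A·x̄ᵢ | A·ȳᵢ
plate | 62100.00 | 135.00 | 115.00 | 8383500.00 | 7141500.00
hole | -10568.32 | 128.00 | 120.00 | -1352744.66 | -1268198.12
Σ | 51531.68 |  |  | 7030755.34 | 5873301.88
X̄ = 7030755.34 / 51531.68 = 136.44 mm
Ȳ = 5873301.88 / 51531.68 = 113.97 mm

X̄ = 136.44 mm, Ȳ = 113.97 mm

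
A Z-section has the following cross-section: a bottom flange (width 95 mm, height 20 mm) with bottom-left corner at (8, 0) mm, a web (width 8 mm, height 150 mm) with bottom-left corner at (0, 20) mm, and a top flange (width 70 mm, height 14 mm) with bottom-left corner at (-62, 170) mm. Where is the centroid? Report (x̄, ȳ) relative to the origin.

x̄ = 20.54 mm, ȳ = 75.11 mm

bottom flange: A = 95 × 20 = 1900.00, centroid at (55.50, 10.00).
web: A = 8 × 150 = 1200.00, centroid at (4.00, 95.00).
top flange: A = 70 × 14 = 980.00, centroid at (-27.00, 177.00).
ΣA = 4080.00 mm², ΣAx̄ = 83790.00 mm³, ΣAȳ = 306460.00 mm³.
x̄ = 83790.00/4080.00 = 20.54 mm; ȳ = 306460.00/4080.00 = 75.11 mm.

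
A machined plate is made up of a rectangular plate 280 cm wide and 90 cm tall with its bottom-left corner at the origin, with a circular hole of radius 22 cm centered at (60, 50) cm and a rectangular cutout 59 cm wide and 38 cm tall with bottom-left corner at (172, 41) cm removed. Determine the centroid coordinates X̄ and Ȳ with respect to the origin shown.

plate: A = 280 × 90 = 25200.00, centroid at (140.00, 45.00).
hole 1: A = −π·22² = -1520.53, centroid at (60.00, 50.00).
hole 2: A = −(59 × 38) = -2242.00, centroid at (201.50, 60.00).
ΣA = 21437.47 cm², ΣAX̄ = 2985005.15 cm³, ΣAȲ = 923453.46 cm³.
X̄ = 2985005.15/21437.47 = 139.24 cm; Ȳ = 923453.46/21437.47 = 43.08 cm.

X̄ = 139.24 cm, Ȳ = 43.08 cm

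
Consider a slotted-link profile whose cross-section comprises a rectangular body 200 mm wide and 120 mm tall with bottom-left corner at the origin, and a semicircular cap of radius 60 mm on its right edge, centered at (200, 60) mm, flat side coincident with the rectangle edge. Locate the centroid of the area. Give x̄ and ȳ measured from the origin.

Part | A | x̄ᵢ | ȳᵢ | A·x̄ᵢ | A·ȳᵢ
rectangular body | 24000.00 | 100.00 | 60.00 | 2400000.00 | 1440000.00
semicircular end | 5654.87 | 225.46 | 60.00 | 1274973.36 | 339292.01
Σ | 29654.87 |  |  | 3674973.36 | 1779292.01
x̄ = 3674973.36 / 29654.87 = 123.92 mm
ȳ = 1779292.01 / 29654.87 = 60.00 mm

x̄ = 123.92 mm, ȳ = 60.00 mm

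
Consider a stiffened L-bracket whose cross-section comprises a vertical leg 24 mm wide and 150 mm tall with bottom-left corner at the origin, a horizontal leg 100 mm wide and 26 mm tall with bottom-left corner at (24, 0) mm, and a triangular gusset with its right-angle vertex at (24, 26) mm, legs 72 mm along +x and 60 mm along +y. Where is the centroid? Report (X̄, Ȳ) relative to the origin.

X̄ = 40.58 mm, Ȳ = 48.22 mm

vertical leg: A = 24 × 150 = 3600.00, centroid at (12.00, 75.00).
horizontal leg: A = 100 × 26 = 2600.00, centroid at (74.00, 13.00).
gusset: A = ½·72·60 = 2160.00, centroid at (48.00, 46.00).
ΣA = 8360.00 mm²
ΣAX̄ = (3600.00)(12.00) + (2600.00)(74.00) + (2160.00)(48.00) = 339280.00 mm³
ΣAȲ = (3600.00)(75.00) + (2600.00)(13.00) + (2160.00)(46.00) = 403160.00 mm³
X̄ = 339280.00 / 8360.00 = 40.58 mm
Ȳ = 403160.00 / 8360.00 = 48.22 mm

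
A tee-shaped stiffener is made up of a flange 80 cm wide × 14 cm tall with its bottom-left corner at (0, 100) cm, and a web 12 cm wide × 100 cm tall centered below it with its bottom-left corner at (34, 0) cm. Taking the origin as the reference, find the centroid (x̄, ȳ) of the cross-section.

x̄ = 40.00 cm, ȳ = 77.52 cm

Part | A | x̄ᵢ | ȳᵢ | A·x̄ᵢ | A·ȳᵢ
web | 1200.00 | 40.00 | 50.00 | 48000.00 | 60000.00
flange | 1120.00 | 40.00 | 107.00 | 44800.00 | 119840.00
Σ | 2320.00 |  |  | 92800.00 | 179840.00
x̄ = 92800.00 / 2320.00 = 40.00 cm
ȳ = 179840.00 / 2320.00 = 77.52 cm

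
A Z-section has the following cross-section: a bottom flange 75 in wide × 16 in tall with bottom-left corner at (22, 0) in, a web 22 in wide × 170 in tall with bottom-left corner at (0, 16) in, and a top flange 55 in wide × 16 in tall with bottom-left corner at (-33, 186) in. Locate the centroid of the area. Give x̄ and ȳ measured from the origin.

bottom flange: A = 75 × 16 = 1200.00, centroid at (59.50, 8.00).
web: A = 22 × 170 = 3740.00, centroid at (11.00, 101.00).
top flange: A = 55 × 16 = 880.00, centroid at (-5.50, 194.00).
ΣA = 5820.00 in², ΣAx̄ = 107700.00 in³, ΣAȳ = 558060.00 in³.
x̄ = 107700.00/5820.00 = 18.51 in; ȳ = 558060.00/5820.00 = 95.89 in.

x̄ = 18.51 in, ȳ = 95.89 in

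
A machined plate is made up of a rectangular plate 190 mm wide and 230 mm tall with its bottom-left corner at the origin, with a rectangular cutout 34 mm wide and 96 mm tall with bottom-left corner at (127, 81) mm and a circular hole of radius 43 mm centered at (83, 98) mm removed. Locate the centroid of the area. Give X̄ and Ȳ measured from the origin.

X̄ = 92.39 mm, Ȳ = 116.53 mm

plate: A = 190 × 230 = 43700.00, centroid at (95.00, 115.00).
hole 1: A = −(34 × 96) = -3264.00, centroid at (144.00, 129.00).
hole 2: A = −π·43² = -5808.80, centroid at (83.00, 98.00).
ΣA = 34627.20 mm²
ΣAX̄ = (43700.00)(95.00) + (-3264.00)(144.00) + (-5808.80)(83.00) = 3199353.20 mm³
ΣAȲ = (43700.00)(115.00) + (-3264.00)(129.00) + (-5808.80)(98.00) = 4035181.13 mm³
X̄ = 3199353.20 / 34627.20 = 92.39 mm
Ȳ = 4035181.13 / 34627.20 = 116.53 mm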